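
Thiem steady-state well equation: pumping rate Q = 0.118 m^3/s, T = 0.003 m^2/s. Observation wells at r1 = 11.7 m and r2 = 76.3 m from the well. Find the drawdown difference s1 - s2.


Thiem equation: s1 - s2 = Q/(2*pi*T) * ln(r2/r1).
ln(r2/r1) = ln(76.3/11.7) = 1.8751.
Q/(2*pi*T) = 0.118 / (2*pi*0.003) = 0.118 / 0.0188 = 6.2601.
s1 - s2 = 6.2601 * 1.8751 = 11.7382 m.

11.7382


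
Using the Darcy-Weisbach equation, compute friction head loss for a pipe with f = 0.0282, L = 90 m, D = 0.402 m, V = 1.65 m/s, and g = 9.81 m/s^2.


Darcy-Weisbach equation: h_f = f * (L/D) * V^2/(2g).
f * L/D = 0.0282 * 90/0.402 = 6.3134.
V^2/(2g) = 1.65^2 / (2*9.81) = 2.7225 / 19.62 = 0.1388 m.
h_f = 6.3134 * 0.1388 = 0.876 m.

0.876


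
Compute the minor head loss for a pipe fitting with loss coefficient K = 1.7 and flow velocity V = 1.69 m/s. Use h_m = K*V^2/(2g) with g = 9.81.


Minor loss formula: h_m = K * V^2/(2g).
V^2 = 1.69^2 = 2.8561.
V^2/(2g) = 2.8561 / 19.62 = 0.1456 m.
h_m = 1.7 * 0.1456 = 0.2475 m.

0.2475


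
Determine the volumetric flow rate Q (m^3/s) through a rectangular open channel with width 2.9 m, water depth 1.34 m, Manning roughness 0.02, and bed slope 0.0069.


For a rectangular channel, the cross-sectional area A = b * y = 2.9 * 1.34 = 3.89 m^2.
The wetted perimeter P = b + 2y = 2.9 + 2*1.34 = 5.58 m.
Hydraulic radius R = A/P = 3.89/5.58 = 0.6964 m.
Velocity V = (1/n)*R^(2/3)*S^(1/2) = (1/0.02)*0.6964^(2/3)*0.0069^(1/2) = 3.2632 m/s.
Discharge Q = A * V = 3.89 * 3.2632 = 12.681 m^3/s.

12.681


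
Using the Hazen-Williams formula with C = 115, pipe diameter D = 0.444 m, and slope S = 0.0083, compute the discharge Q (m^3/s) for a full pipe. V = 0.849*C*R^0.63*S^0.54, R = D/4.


For a full circular pipe, R = D/4 = 0.444/4 = 0.111 m.
V = 0.849 * 115 * 0.111^0.63 * 0.0083^0.54
  = 0.849 * 115 * 0.250353 * 0.075215
  = 1.8385 m/s.
Pipe area A = pi*D^2/4 = pi*0.444^2/4 = 0.1548 m^2.
Q = A * V = 0.1548 * 1.8385 = 0.2847 m^3/s.

0.2847


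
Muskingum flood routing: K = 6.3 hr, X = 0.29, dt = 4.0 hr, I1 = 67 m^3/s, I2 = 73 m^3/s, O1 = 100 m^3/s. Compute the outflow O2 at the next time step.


Muskingum coefficients:
denom = 2*K*(1-X) + dt = 2*6.3*(1-0.29) + 4.0 = 12.946.
C0 = (dt - 2*K*X)/denom = (4.0 - 2*6.3*0.29)/12.946 = 0.0267.
C1 = (dt + 2*K*X)/denom = (4.0 + 2*6.3*0.29)/12.946 = 0.5912.
C2 = (2*K*(1-X) - dt)/denom = 0.382.
O2 = C0*I2 + C1*I1 + C2*O1
   = 0.0267*73 + 0.5912*67 + 0.382*100
   = 79.77 m^3/s.

79.77


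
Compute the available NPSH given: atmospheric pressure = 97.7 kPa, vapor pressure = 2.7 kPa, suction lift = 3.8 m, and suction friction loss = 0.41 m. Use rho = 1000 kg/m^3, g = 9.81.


NPSHa = p_atm/(rho*g) - z_s - hf_s - p_vap/(rho*g).
p_atm/(rho*g) = 97.7*1000 / (1000*9.81) = 9.959 m.
p_vap/(rho*g) = 2.7*1000 / (1000*9.81) = 0.275 m.
NPSHa = 9.959 - 3.8 - 0.41 - 0.275
      = 5.47 m.

5.47


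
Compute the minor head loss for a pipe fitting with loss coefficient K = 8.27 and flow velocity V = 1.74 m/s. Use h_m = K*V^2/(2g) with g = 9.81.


Minor loss formula: h_m = K * V^2/(2g).
V^2 = 1.74^2 = 3.0276.
V^2/(2g) = 3.0276 / 19.62 = 0.1543 m.
h_m = 8.27 * 0.1543 = 1.2762 m.

1.2762


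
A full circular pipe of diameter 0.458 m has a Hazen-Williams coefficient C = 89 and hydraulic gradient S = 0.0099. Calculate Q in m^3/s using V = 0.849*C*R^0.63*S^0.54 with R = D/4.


For a full circular pipe, R = D/4 = 0.458/4 = 0.1145 m.
V = 0.849 * 89 * 0.1145^0.63 * 0.0099^0.54
  = 0.849 * 89 * 0.255298 * 0.082726
  = 1.5958 m/s.
Pipe area A = pi*D^2/4 = pi*0.458^2/4 = 0.1647 m^2.
Q = A * V = 0.1647 * 1.5958 = 0.2629 m^3/s.

0.2629


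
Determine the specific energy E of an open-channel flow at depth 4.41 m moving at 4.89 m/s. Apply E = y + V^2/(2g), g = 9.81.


Specific energy E = y + V^2/(2g).
Velocity head = V^2/(2g) = 4.89^2 / (2*9.81) = 23.9121 / 19.62 = 1.2188 m.
E = 4.41 + 1.2188 = 5.6288 m.

5.6288


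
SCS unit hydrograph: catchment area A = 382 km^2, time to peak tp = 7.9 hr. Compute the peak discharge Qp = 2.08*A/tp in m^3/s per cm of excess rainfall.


SCS formula: Qp = 2.08 * A / tp.
Qp = 2.08 * 382 / 7.9
   = 794.56 / 7.9
   = 100.58 m^3/s per cm.

100.58


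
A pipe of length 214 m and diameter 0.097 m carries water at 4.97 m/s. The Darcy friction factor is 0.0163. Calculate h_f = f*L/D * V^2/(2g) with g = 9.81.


Darcy-Weisbach equation: h_f = f * (L/D) * V^2/(2g).
f * L/D = 0.0163 * 214/0.097 = 35.9608.
V^2/(2g) = 4.97^2 / (2*9.81) = 24.7009 / 19.62 = 1.259 m.
h_f = 35.9608 * 1.259 = 45.273 m.

45.273


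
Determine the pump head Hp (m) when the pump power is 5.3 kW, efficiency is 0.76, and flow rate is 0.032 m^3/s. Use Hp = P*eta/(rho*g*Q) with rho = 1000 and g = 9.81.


Pump head formula: Hp = P * eta / (rho * g * Q).
Numerator: P * eta = 5.3 * 1000 * 0.76 = 4028.0 W.
Denominator: rho * g * Q = 1000 * 9.81 * 0.032 = 313.92.
Hp = 4028.0 / 313.92 = 12.83 m.

12.83


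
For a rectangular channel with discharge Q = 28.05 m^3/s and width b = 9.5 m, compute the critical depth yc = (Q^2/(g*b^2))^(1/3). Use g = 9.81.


Using yc = (Q^2 / (g * b^2))^(1/3):
Q^2 = 28.05^2 = 786.8.
g * b^2 = 9.81 * 9.5^2 = 9.81 * 90.25 = 885.35.
Q^2 / (g*b^2) = 786.8 / 885.35 = 0.8887.
yc = 0.8887^(1/3) = 0.9614 m.

0.9614


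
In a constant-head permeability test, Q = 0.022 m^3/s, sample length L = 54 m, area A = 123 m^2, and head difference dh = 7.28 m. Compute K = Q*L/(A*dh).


From K = Q*L / (A*dh):
Numerator: Q*L = 0.022 * 54 = 1.188.
Denominator: A*dh = 123 * 7.28 = 895.44.
K = 1.188 / 895.44 = 0.001327 m/s.

0.001327


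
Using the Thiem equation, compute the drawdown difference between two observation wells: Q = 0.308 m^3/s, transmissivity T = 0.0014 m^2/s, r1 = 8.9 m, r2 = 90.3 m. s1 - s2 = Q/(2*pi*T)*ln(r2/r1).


Thiem equation: s1 - s2 = Q/(2*pi*T) * ln(r2/r1).
ln(r2/r1) = ln(90.3/8.9) = 2.3171.
Q/(2*pi*T) = 0.308 / (2*pi*0.0014) = 0.308 / 0.0088 = 35.0141.
s1 - s2 = 35.0141 * 2.3171 = 81.1307 m.

81.1307


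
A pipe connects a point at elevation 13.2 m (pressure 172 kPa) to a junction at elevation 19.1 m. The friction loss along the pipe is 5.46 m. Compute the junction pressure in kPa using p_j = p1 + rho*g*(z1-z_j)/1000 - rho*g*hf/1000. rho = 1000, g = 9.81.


Junction pressure: p_j = p1 + rho*g*(z1 - z_j)/1000 - rho*g*hf/1000.
Elevation term = 1000*9.81*(13.2 - 19.1)/1000 = -57.879 kPa.
Friction term = 1000*9.81*5.46/1000 = 53.563 kPa.
p_j = 172 + -57.879 - 53.563 = 60.56 kPa.

60.56


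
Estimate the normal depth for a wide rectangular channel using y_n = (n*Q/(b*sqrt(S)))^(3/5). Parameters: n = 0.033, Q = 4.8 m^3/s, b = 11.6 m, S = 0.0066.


We use the wide-channel approximation y_n = (n*Q/(b*sqrt(S)))^(3/5).
sqrt(S) = sqrt(0.0066) = 0.08124.
Numerator: n*Q = 0.033 * 4.8 = 0.1584.
Denominator: b*sqrt(S) = 11.6 * 0.08124 = 0.942384.
arg = 0.1681.
y_n = 0.1681^(3/5) = 0.343 m.

0.343


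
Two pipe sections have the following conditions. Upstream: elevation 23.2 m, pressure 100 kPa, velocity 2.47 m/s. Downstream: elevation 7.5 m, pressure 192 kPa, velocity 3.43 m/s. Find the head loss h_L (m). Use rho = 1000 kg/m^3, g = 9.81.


Total head at each section: H = z + p/(rho*g) + V^2/(2g).
H1 = 23.2 + 100*1000/(1000*9.81) + 2.47^2/(2*9.81)
   = 23.2 + 10.194 + 0.311
   = 33.705 m.
H2 = 7.5 + 192*1000/(1000*9.81) + 3.43^2/(2*9.81)
   = 7.5 + 19.572 + 0.5996
   = 27.672 m.
h_L = H1 - H2 = 33.705 - 27.672 = 6.033 m.

6.033


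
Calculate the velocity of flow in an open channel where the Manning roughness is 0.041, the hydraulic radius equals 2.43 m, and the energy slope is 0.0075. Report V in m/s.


Manning's equation gives V = (1/n) * R^(2/3) * S^(1/2).
First, compute R^(2/3) = 2.43^(2/3) = 1.8075.
Next, S^(1/2) = 0.0075^(1/2) = 0.086603.
Then 1/n = 1/0.041 = 24.39.
V = 24.39 * 1.8075 * 0.086603 = 3.8178 m/s.

3.8178


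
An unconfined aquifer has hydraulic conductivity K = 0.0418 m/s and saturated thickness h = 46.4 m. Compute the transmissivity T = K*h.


Transmissivity is defined as T = K * h.
T = 0.0418 * 46.4
  = 1.9395 m^2/s.

1.9395


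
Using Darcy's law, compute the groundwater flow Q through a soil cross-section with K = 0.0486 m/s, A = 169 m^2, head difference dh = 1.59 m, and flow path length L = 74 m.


Darcy's law: Q = K * A * i, where i = dh/L.
Hydraulic gradient i = 1.59 / 74 = 0.021486.
Q = 0.0486 * 169 * 0.021486
  = 0.1765 m^3/s.

0.1765


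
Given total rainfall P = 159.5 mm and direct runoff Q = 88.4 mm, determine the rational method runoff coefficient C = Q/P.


The runoff coefficient C = runoff depth / rainfall depth.
C = 88.4 / 159.5
  = 0.5542.

0.5542


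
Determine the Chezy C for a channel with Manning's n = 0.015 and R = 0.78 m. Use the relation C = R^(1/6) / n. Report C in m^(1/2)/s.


The Chezy coefficient relates to Manning's n through C = R^(1/6) / n.
R^(1/6) = 0.78^(1/6) = 0.959435.
C = 0.959435 / 0.015 = 63.96 m^(1/2)/s.

63.96


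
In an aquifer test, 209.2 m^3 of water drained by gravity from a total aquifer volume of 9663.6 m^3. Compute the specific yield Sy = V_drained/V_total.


Specific yield Sy = Volume drained / Total volume.
Sy = 209.2 / 9663.6
   = 0.0216.

0.0216


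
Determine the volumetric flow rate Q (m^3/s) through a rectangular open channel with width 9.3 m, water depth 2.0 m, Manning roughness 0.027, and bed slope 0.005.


For a rectangular channel, the cross-sectional area A = b * y = 9.3 * 2.0 = 18.6 m^2.
The wetted perimeter P = b + 2y = 9.3 + 2*2.0 = 13.3 m.
Hydraulic radius R = A/P = 18.6/13.3 = 1.3985 m.
Velocity V = (1/n)*R^(2/3)*S^(1/2) = (1/0.027)*1.3985^(2/3)*0.005^(1/2) = 3.2751 m/s.
Discharge Q = A * V = 18.6 * 3.2751 = 60.917 m^3/s.

60.917


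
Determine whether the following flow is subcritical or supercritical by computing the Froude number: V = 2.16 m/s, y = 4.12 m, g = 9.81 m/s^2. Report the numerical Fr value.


The Froude number is defined as Fr = V / sqrt(g*y).
g*y = 9.81 * 4.12 = 40.4172.
sqrt(g*y) = sqrt(40.4172) = 6.3575.
Fr = 2.16 / 6.3575 = 0.3398.
Since Fr < 1, the flow is subcritical.

0.3398


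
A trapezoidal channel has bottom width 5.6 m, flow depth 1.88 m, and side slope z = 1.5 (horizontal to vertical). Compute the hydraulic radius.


For a trapezoidal section with side slope z:
A = (b + z*y)*y = (5.6 + 1.5*1.88)*1.88 = 15.83 m^2.
P = b + 2*y*sqrt(1 + z^2) = 5.6 + 2*1.88*sqrt(1 + 1.5^2) = 12.378 m.
R = A/P = 15.83 / 12.378 = 1.2788 m.

1.2788


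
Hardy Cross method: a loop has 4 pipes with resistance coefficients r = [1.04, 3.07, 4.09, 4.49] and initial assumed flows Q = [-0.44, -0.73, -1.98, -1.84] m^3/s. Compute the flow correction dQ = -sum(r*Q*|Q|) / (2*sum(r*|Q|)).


Numerator terms (r*Q*|Q|): 1.04*-0.44*|-0.44| = -0.2013; 3.07*-0.73*|-0.73| = -1.636; 4.09*-1.98*|-1.98| = -16.0344; 4.49*-1.84*|-1.84| = -15.2013.
Sum of numerator = -33.0731.
Denominator terms (r*|Q|): 1.04*|-0.44| = 0.4576; 3.07*|-0.73| = 2.2411; 4.09*|-1.98| = 8.0982; 4.49*|-1.84| = 8.2616.
2 * sum of denominator = 2 * 19.0585 = 38.117.
dQ = --33.0731 / 38.117 = 0.8677 m^3/s.

0.8677


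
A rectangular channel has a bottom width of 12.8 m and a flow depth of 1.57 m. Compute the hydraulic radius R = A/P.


For a rectangular section:
Flow area A = b * y = 12.8 * 1.57 = 20.1 m^2.
Wetted perimeter P = b + 2y = 12.8 + 2*1.57 = 15.94 m.
Hydraulic radius R = A/P = 20.1 / 15.94 = 1.2607 m.

1.2607


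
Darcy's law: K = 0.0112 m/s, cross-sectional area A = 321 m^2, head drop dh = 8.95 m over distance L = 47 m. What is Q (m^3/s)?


Darcy's law: Q = K * A * i, where i = dh/L.
Hydraulic gradient i = 8.95 / 47 = 0.190426.
Q = 0.0112 * 321 * 0.190426
  = 0.6846 m^3/s.

0.6846


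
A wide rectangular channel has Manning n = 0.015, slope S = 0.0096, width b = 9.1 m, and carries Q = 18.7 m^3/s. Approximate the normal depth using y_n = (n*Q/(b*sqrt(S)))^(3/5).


We use the wide-channel approximation y_n = (n*Q/(b*sqrt(S)))^(3/5).
sqrt(S) = sqrt(0.0096) = 0.09798.
Numerator: n*Q = 0.015 * 18.7 = 0.2805.
Denominator: b*sqrt(S) = 9.1 * 0.09798 = 0.891618.
arg = 0.3146.
y_n = 0.3146^(3/5) = 0.4996 m.

0.4996


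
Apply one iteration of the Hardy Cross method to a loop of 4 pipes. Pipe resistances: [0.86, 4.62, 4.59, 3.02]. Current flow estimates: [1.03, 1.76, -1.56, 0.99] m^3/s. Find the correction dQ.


Numerator terms (r*Q*|Q|): 0.86*1.03*|1.03| = 0.9124; 4.62*1.76*|1.76| = 14.3109; 4.59*-1.56*|-1.56| = -11.1702; 3.02*0.99*|0.99| = 2.9599.
Sum of numerator = 7.013.
Denominator terms (r*|Q|): 0.86*|1.03| = 0.8858; 4.62*|1.76| = 8.1312; 4.59*|-1.56| = 7.1604; 3.02*|0.99| = 2.9898.
2 * sum of denominator = 2 * 19.1672 = 38.3344.
dQ = -7.013 / 38.3344 = -0.1829 m^3/s.

-0.1829


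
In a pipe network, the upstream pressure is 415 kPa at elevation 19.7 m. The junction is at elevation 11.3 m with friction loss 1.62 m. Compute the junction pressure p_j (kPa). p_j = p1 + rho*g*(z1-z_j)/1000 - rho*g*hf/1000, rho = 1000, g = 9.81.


Junction pressure: p_j = p1 + rho*g*(z1 - z_j)/1000 - rho*g*hf/1000.
Elevation term = 1000*9.81*(19.7 - 11.3)/1000 = 82.404 kPa.
Friction term = 1000*9.81*1.62/1000 = 15.892 kPa.
p_j = 415 + 82.404 - 15.892 = 481.51 kPa.

481.51


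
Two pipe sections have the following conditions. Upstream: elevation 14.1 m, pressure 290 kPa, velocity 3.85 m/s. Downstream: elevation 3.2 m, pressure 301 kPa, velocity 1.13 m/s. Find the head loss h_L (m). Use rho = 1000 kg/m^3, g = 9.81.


Total head at each section: H = z + p/(rho*g) + V^2/(2g).
H1 = 14.1 + 290*1000/(1000*9.81) + 3.85^2/(2*9.81)
   = 14.1 + 29.562 + 0.7555
   = 44.417 m.
H2 = 3.2 + 301*1000/(1000*9.81) + 1.13^2/(2*9.81)
   = 3.2 + 30.683 + 0.0651
   = 33.948 m.
h_L = H1 - H2 = 44.417 - 33.948 = 10.469 m.

10.469


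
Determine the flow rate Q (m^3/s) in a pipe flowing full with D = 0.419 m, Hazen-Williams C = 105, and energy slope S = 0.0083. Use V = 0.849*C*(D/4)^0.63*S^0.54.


For a full circular pipe, R = D/4 = 0.419/4 = 0.1047 m.
V = 0.849 * 105 * 0.1047^0.63 * 0.0083^0.54
  = 0.849 * 105 * 0.241378 * 0.075215
  = 1.6184 m/s.
Pipe area A = pi*D^2/4 = pi*0.419^2/4 = 0.1379 m^2.
Q = A * V = 0.1379 * 1.6184 = 0.2232 m^3/s.

0.2232


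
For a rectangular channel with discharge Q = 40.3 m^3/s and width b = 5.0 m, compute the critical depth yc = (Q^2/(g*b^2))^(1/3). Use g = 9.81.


Using yc = (Q^2 / (g * b^2))^(1/3):
Q^2 = 40.3^2 = 1624.09.
g * b^2 = 9.81 * 5.0^2 = 9.81 * 25.0 = 245.25.
Q^2 / (g*b^2) = 1624.09 / 245.25 = 6.6222.
yc = 6.6222^(1/3) = 1.8779 m.

1.8779


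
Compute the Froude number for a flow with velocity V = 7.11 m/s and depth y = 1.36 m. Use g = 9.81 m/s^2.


The Froude number is defined as Fr = V / sqrt(g*y).
g*y = 9.81 * 1.36 = 13.3416.
sqrt(g*y) = sqrt(13.3416) = 3.6526.
Fr = 7.11 / 3.6526 = 1.9466.

1.9466


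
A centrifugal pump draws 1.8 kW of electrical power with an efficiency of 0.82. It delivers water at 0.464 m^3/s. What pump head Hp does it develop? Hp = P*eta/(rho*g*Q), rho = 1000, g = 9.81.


Pump head formula: Hp = P * eta / (rho * g * Q).
Numerator: P * eta = 1.8 * 1000 * 0.82 = 1476.0 W.
Denominator: rho * g * Q = 1000 * 9.81 * 0.464 = 4551.84.
Hp = 1476.0 / 4551.84 = 0.32 m.

0.32


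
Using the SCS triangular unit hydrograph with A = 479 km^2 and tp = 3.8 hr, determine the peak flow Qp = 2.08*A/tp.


SCS formula: Qp = 2.08 * A / tp.
Qp = 2.08 * 479 / 3.8
   = 996.32 / 3.8
   = 262.19 m^3/s per cm.

262.19


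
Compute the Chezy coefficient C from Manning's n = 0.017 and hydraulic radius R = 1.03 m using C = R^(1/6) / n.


The Chezy coefficient relates to Manning's n through C = R^(1/6) / n.
R^(1/6) = 1.03^(1/6) = 1.004939.
C = 1.004939 / 0.017 = 59.11 m^(1/2)/s.

59.11


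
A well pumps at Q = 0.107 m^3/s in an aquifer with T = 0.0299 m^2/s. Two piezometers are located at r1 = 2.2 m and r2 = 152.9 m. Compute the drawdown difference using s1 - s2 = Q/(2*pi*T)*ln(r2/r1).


Thiem equation: s1 - s2 = Q/(2*pi*T) * ln(r2/r1).
ln(r2/r1) = ln(152.9/2.2) = 4.2413.
Q/(2*pi*T) = 0.107 / (2*pi*0.0299) = 0.107 / 0.1879 = 0.5696.
s1 - s2 = 0.5696 * 4.2413 = 2.4157 m.

2.4157


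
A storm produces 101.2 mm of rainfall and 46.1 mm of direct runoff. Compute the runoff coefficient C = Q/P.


The runoff coefficient C = runoff depth / rainfall depth.
C = 46.1 / 101.2
  = 0.4555.

0.4555


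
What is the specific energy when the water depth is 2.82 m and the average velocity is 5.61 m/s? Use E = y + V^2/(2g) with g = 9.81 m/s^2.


Specific energy E = y + V^2/(2g).
Velocity head = V^2/(2g) = 5.61^2 / (2*9.81) = 31.4721 / 19.62 = 1.6041 m.
E = 2.82 + 1.6041 = 4.4241 m.

4.4241


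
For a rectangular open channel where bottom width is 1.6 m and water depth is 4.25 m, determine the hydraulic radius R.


For a rectangular section:
Flow area A = b * y = 1.6 * 4.25 = 6.8 m^2.
Wetted perimeter P = b + 2y = 1.6 + 2*4.25 = 10.1 m.
Hydraulic radius R = A/P = 6.8 / 10.1 = 0.6733 m.

0.6733


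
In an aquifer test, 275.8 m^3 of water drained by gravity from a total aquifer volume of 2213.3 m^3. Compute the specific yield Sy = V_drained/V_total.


Specific yield Sy = Volume drained / Total volume.
Sy = 275.8 / 2213.3
   = 0.1246.

0.1246


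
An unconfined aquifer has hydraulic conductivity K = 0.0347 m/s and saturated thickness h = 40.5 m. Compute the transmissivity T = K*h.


Transmissivity is defined as T = K * h.
T = 0.0347 * 40.5
  = 1.4054 m^2/s.

1.4054


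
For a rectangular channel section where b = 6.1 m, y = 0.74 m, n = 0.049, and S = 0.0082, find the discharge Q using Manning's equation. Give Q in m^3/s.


For a rectangular channel, the cross-sectional area A = b * y = 6.1 * 0.74 = 4.51 m^2.
The wetted perimeter P = b + 2y = 6.1 + 2*0.74 = 7.58 m.
Hydraulic radius R = A/P = 4.51/7.58 = 0.5955 m.
Velocity V = (1/n)*R^(2/3)*S^(1/2) = (1/0.049)*0.5955^(2/3)*0.0082^(1/2) = 1.3081 m/s.
Discharge Q = A * V = 4.51 * 1.3081 = 5.905 m^3/s.

5.905


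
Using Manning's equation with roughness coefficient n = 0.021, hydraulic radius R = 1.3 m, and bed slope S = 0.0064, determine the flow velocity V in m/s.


Manning's equation gives V = (1/n) * R^(2/3) * S^(1/2).
First, compute R^(2/3) = 1.3^(2/3) = 1.1911.
Next, S^(1/2) = 0.0064^(1/2) = 0.08.
Then 1/n = 1/0.021 = 47.62.
V = 47.62 * 1.1911 * 0.08 = 4.5377 m/s.

4.5377


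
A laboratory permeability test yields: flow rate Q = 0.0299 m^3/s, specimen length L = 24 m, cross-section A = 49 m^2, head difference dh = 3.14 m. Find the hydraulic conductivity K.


From K = Q*L / (A*dh):
Numerator: Q*L = 0.0299 * 24 = 0.7176.
Denominator: A*dh = 49 * 3.14 = 153.86.
K = 0.7176 / 153.86 = 0.004664 m/s.

0.004664


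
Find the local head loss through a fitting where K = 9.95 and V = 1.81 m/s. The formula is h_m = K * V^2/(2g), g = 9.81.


Minor loss formula: h_m = K * V^2/(2g).
V^2 = 1.81^2 = 3.2761.
V^2/(2g) = 3.2761 / 19.62 = 0.167 m.
h_m = 9.95 * 0.167 = 1.6614 m.

1.6614


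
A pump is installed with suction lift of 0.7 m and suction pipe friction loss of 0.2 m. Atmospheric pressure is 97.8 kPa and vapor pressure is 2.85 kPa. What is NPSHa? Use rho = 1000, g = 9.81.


NPSHa = p_atm/(rho*g) - z_s - hf_s - p_vap/(rho*g).
p_atm/(rho*g) = 97.8*1000 / (1000*9.81) = 9.969 m.
p_vap/(rho*g) = 2.85*1000 / (1000*9.81) = 0.291 m.
NPSHa = 9.969 - 0.7 - 0.2 - 0.291
      = 8.78 m.

8.78


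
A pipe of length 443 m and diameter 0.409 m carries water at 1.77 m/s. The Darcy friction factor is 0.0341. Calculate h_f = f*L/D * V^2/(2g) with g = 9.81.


Darcy-Weisbach equation: h_f = f * (L/D) * V^2/(2g).
f * L/D = 0.0341 * 443/0.409 = 36.9347.
V^2/(2g) = 1.77^2 / (2*9.81) = 3.1329 / 19.62 = 0.1597 m.
h_f = 36.9347 * 0.1597 = 5.898 m.

5.898


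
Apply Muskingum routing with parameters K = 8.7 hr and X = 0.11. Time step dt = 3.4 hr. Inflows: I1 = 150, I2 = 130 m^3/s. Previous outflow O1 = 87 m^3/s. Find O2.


Muskingum coefficients:
denom = 2*K*(1-X) + dt = 2*8.7*(1-0.11) + 3.4 = 18.886.
C0 = (dt - 2*K*X)/denom = (3.4 - 2*8.7*0.11)/18.886 = 0.0787.
C1 = (dt + 2*K*X)/denom = (3.4 + 2*8.7*0.11)/18.886 = 0.2814.
C2 = (2*K*(1-X) - dt)/denom = 0.6399.
O2 = C0*I2 + C1*I1 + C2*O1
   = 0.0787*130 + 0.2814*150 + 0.6399*87
   = 108.11 m^3/s.

108.11


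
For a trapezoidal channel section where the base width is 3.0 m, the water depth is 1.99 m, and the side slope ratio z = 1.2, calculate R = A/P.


For a trapezoidal section with side slope z:
A = (b + z*y)*y = (3.0 + 1.2*1.99)*1.99 = 10.722 m^2.
P = b + 2*y*sqrt(1 + z^2) = 3.0 + 2*1.99*sqrt(1 + 1.2^2) = 9.217 m.
R = A/P = 10.722 / 9.217 = 1.1633 m.

1.1633


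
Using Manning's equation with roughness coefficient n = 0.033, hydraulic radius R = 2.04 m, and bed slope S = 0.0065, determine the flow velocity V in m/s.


Manning's equation gives V = (1/n) * R^(2/3) * S^(1/2).
First, compute R^(2/3) = 2.04^(2/3) = 1.6085.
Next, S^(1/2) = 0.0065^(1/2) = 0.080623.
Then 1/n = 1/0.033 = 30.3.
V = 30.3 * 1.6085 * 0.080623 = 3.9297 m/s.

3.9297


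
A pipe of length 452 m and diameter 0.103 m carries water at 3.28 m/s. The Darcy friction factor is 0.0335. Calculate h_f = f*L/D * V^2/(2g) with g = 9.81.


Darcy-Weisbach equation: h_f = f * (L/D) * V^2/(2g).
f * L/D = 0.0335 * 452/0.103 = 147.0097.
V^2/(2g) = 3.28^2 / (2*9.81) = 10.7584 / 19.62 = 0.5483 m.
h_f = 147.0097 * 0.5483 = 80.611 m.

80.611


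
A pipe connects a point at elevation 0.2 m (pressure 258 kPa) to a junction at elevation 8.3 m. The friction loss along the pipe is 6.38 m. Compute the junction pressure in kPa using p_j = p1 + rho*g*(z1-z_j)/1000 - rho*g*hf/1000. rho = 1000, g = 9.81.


Junction pressure: p_j = p1 + rho*g*(z1 - z_j)/1000 - rho*g*hf/1000.
Elevation term = 1000*9.81*(0.2 - 8.3)/1000 = -79.461 kPa.
Friction term = 1000*9.81*6.38/1000 = 62.588 kPa.
p_j = 258 + -79.461 - 62.588 = 115.95 kPa.

115.95


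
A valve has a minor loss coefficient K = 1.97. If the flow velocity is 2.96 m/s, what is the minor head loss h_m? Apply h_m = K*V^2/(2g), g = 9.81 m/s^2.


Minor loss formula: h_m = K * V^2/(2g).
V^2 = 2.96^2 = 8.7616.
V^2/(2g) = 8.7616 / 19.62 = 0.4466 m.
h_m = 1.97 * 0.4466 = 0.8797 m.

0.8797


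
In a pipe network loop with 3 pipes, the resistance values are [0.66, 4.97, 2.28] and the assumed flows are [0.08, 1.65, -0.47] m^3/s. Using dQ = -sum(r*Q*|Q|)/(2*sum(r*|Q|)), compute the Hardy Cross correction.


Numerator terms (r*Q*|Q|): 0.66*0.08*|0.08| = 0.0042; 4.97*1.65*|1.65| = 13.5308; 2.28*-0.47*|-0.47| = -0.5037.
Sum of numerator = 13.0314.
Denominator terms (r*|Q|): 0.66*|0.08| = 0.0528; 4.97*|1.65| = 8.2005; 2.28*|-0.47| = 1.0716.
2 * sum of denominator = 2 * 9.3249 = 18.6498.
dQ = -13.0314 / 18.6498 = -0.6987 m^3/s.

-0.6987


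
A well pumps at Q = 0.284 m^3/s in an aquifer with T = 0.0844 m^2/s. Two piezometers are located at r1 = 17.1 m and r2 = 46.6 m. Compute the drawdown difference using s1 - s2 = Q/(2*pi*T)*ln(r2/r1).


Thiem equation: s1 - s2 = Q/(2*pi*T) * ln(r2/r1).
ln(r2/r1) = ln(46.6/17.1) = 1.0025.
Q/(2*pi*T) = 0.284 / (2*pi*0.0844) = 0.284 / 0.5303 = 0.5355.
s1 - s2 = 0.5355 * 1.0025 = 0.5369 m.

0.5369


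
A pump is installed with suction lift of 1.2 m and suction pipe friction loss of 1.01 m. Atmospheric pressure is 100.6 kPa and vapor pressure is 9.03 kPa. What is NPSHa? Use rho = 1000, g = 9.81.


NPSHa = p_atm/(rho*g) - z_s - hf_s - p_vap/(rho*g).
p_atm/(rho*g) = 100.6*1000 / (1000*9.81) = 10.255 m.
p_vap/(rho*g) = 9.03*1000 / (1000*9.81) = 0.92 m.
NPSHa = 10.255 - 1.2 - 1.01 - 0.92
      = 7.12 m.

7.12


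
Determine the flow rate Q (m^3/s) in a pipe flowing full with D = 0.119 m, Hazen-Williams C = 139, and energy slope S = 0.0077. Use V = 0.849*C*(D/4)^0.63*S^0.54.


For a full circular pipe, R = D/4 = 0.119/4 = 0.0297 m.
V = 0.849 * 139 * 0.0297^0.63 * 0.0077^0.54
  = 0.849 * 139 * 0.109219 * 0.072228
  = 0.9309 m/s.
Pipe area A = pi*D^2/4 = pi*0.119^2/4 = 0.0111 m^2.
Q = A * V = 0.0111 * 0.9309 = 0.0104 m^3/s.

0.0104


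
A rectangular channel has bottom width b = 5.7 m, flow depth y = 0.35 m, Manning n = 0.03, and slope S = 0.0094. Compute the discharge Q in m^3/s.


For a rectangular channel, the cross-sectional area A = b * y = 5.7 * 0.35 = 1.99 m^2.
The wetted perimeter P = b + 2y = 5.7 + 2*0.35 = 6.4 m.
Hydraulic radius R = A/P = 1.99/6.4 = 0.3117 m.
Velocity V = (1/n)*R^(2/3)*S^(1/2) = (1/0.03)*0.3117^(2/3)*0.0094^(1/2) = 1.4858 m/s.
Discharge Q = A * V = 1.99 * 1.4858 = 2.964 m^3/s.

2.964


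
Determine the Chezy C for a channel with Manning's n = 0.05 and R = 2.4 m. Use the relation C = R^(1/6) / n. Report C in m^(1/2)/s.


The Chezy coefficient relates to Manning's n through C = R^(1/6) / n.
R^(1/6) = 2.4^(1/6) = 1.157094.
C = 1.157094 / 0.05 = 23.14 m^(1/2)/s.

23.14


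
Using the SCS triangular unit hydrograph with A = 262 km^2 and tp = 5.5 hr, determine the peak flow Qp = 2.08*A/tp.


SCS formula: Qp = 2.08 * A / tp.
Qp = 2.08 * 262 / 5.5
   = 544.96 / 5.5
   = 99.08 m^3/s per cm.

99.08


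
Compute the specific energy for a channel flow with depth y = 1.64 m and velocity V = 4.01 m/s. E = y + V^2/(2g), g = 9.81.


Specific energy E = y + V^2/(2g).
Velocity head = V^2/(2g) = 4.01^2 / (2*9.81) = 16.0801 / 19.62 = 0.8196 m.
E = 1.64 + 0.8196 = 2.4596 m.

2.4596


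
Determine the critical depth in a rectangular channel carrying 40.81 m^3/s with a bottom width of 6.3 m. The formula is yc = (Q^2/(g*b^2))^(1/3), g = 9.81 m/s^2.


Using yc = (Q^2 / (g * b^2))^(1/3):
Q^2 = 40.81^2 = 1665.46.
g * b^2 = 9.81 * 6.3^2 = 9.81 * 39.69 = 389.36.
Q^2 / (g*b^2) = 1665.46 / 389.36 = 4.2774.
yc = 4.2774^(1/3) = 1.6233 m.

1.6233


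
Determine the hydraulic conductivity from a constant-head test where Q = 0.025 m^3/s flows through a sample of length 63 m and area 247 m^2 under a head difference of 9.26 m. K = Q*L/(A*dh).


From K = Q*L / (A*dh):
Numerator: Q*L = 0.025 * 63 = 1.575.
Denominator: A*dh = 247 * 9.26 = 2287.22.
K = 1.575 / 2287.22 = 0.000689 m/s.

0.000689


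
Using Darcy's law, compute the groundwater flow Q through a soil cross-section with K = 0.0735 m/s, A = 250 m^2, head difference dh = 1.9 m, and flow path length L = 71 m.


Darcy's law: Q = K * A * i, where i = dh/L.
Hydraulic gradient i = 1.9 / 71 = 0.026761.
Q = 0.0735 * 250 * 0.026761
  = 0.4917 m^3/s.

0.4917


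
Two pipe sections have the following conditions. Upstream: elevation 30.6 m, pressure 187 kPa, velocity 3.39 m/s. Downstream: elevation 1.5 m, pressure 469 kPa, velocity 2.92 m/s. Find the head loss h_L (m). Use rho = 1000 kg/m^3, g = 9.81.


Total head at each section: H = z + p/(rho*g) + V^2/(2g).
H1 = 30.6 + 187*1000/(1000*9.81) + 3.39^2/(2*9.81)
   = 30.6 + 19.062 + 0.5857
   = 50.248 m.
H2 = 1.5 + 469*1000/(1000*9.81) + 2.92^2/(2*9.81)
   = 1.5 + 47.808 + 0.4346
   = 49.743 m.
h_L = H1 - H2 = 50.248 - 49.743 = 0.505 m.

0.505


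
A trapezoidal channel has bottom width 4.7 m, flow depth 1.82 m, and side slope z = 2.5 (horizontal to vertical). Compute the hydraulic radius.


For a trapezoidal section with side slope z:
A = (b + z*y)*y = (4.7 + 2.5*1.82)*1.82 = 16.835 m^2.
P = b + 2*y*sqrt(1 + z^2) = 4.7 + 2*1.82*sqrt(1 + 2.5^2) = 14.501 m.
R = A/P = 16.835 / 14.501 = 1.161 m.

1.161


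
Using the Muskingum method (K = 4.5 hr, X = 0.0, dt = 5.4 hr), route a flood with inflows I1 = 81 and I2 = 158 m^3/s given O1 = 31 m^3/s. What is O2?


Muskingum coefficients:
denom = 2*K*(1-X) + dt = 2*4.5*(1-0.0) + 5.4 = 14.4.
C0 = (dt - 2*K*X)/denom = (5.4 - 2*4.5*0.0)/14.4 = 0.375.
C1 = (dt + 2*K*X)/denom = (5.4 + 2*4.5*0.0)/14.4 = 0.375.
C2 = (2*K*(1-X) - dt)/denom = 0.25.
O2 = C0*I2 + C1*I1 + C2*O1
   = 0.375*158 + 0.375*81 + 0.25*31
   = 97.38 m^3/s.

97.38


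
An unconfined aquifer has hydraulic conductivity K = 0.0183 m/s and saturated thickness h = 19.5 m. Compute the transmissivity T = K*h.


Transmissivity is defined as T = K * h.
T = 0.0183 * 19.5
  = 0.3569 m^2/s.

0.3569


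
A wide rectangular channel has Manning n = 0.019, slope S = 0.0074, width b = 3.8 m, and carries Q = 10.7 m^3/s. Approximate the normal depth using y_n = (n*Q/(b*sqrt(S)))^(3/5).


We use the wide-channel approximation y_n = (n*Q/(b*sqrt(S)))^(3/5).
sqrt(S) = sqrt(0.0074) = 0.086023.
Numerator: n*Q = 0.019 * 10.7 = 0.2033.
Denominator: b*sqrt(S) = 3.8 * 0.086023 = 0.326887.
arg = 0.6219.
y_n = 0.6219^(3/5) = 0.752 m.

0.752


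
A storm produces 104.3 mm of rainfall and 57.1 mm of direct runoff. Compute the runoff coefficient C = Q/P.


The runoff coefficient C = runoff depth / rainfall depth.
C = 57.1 / 104.3
  = 0.5475.

0.5475


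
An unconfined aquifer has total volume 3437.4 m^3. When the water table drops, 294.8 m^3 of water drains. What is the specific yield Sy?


Specific yield Sy = Volume drained / Total volume.
Sy = 294.8 / 3437.4
   = 0.0858.

0.0858


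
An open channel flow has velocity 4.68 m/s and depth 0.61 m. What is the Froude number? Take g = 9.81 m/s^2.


The Froude number is defined as Fr = V / sqrt(g*y).
g*y = 9.81 * 0.61 = 5.9841.
sqrt(g*y) = sqrt(5.9841) = 2.4462.
Fr = 4.68 / 2.4462 = 1.9131.

1.9131


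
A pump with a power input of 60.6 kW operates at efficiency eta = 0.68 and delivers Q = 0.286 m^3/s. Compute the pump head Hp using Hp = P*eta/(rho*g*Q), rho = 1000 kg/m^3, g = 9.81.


Pump head formula: Hp = P * eta / (rho * g * Q).
Numerator: P * eta = 60.6 * 1000 * 0.68 = 41208.0 W.
Denominator: rho * g * Q = 1000 * 9.81 * 0.286 = 2805.66.
Hp = 41208.0 / 2805.66 = 14.69 m.

14.69


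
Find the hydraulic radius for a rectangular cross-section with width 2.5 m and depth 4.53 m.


For a rectangular section:
Flow area A = b * y = 2.5 * 4.53 = 11.33 m^2.
Wetted perimeter P = b + 2y = 2.5 + 2*4.53 = 11.56 m.
Hydraulic radius R = A/P = 11.33 / 11.56 = 0.9797 m.

0.9797


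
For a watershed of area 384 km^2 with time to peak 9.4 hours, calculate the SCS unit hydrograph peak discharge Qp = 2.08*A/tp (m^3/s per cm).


SCS formula: Qp = 2.08 * A / tp.
Qp = 2.08 * 384 / 9.4
   = 798.72 / 9.4
   = 84.97 m^3/s per cm.

84.97


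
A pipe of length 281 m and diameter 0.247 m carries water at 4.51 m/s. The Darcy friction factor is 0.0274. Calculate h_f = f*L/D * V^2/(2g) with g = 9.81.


Darcy-Weisbach equation: h_f = f * (L/D) * V^2/(2g).
f * L/D = 0.0274 * 281/0.247 = 31.1717.
V^2/(2g) = 4.51^2 / (2*9.81) = 20.3401 / 19.62 = 1.0367 m.
h_f = 31.1717 * 1.0367 = 32.316 m.

32.316


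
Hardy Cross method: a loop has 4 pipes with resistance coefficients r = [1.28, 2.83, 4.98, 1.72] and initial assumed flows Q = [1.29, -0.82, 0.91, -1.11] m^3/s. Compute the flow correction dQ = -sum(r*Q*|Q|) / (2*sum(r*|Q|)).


Numerator terms (r*Q*|Q|): 1.28*1.29*|1.29| = 2.13; 2.83*-0.82*|-0.82| = -1.9029; 4.98*0.91*|0.91| = 4.1239; 1.72*-1.11*|-1.11| = -2.1192.
Sum of numerator = 2.2319.
Denominator terms (r*|Q|): 1.28*|1.29| = 1.6512; 2.83*|-0.82| = 2.3206; 4.98*|0.91| = 4.5318; 1.72*|-1.11| = 1.9092.
2 * sum of denominator = 2 * 10.4128 = 20.8256.
dQ = -2.2319 / 20.8256 = -0.1072 m^3/s.

-0.1072


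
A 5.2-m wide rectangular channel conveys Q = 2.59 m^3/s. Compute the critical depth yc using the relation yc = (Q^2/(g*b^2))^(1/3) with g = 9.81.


Using yc = (Q^2 / (g * b^2))^(1/3):
Q^2 = 2.59^2 = 6.71.
g * b^2 = 9.81 * 5.2^2 = 9.81 * 27.04 = 265.26.
Q^2 / (g*b^2) = 6.71 / 265.26 = 0.0253.
yc = 0.0253^(1/3) = 0.2935 m.

0.2935


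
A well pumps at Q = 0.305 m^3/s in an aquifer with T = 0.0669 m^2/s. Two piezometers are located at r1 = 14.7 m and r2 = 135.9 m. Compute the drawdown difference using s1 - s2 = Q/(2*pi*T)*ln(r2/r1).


Thiem equation: s1 - s2 = Q/(2*pi*T) * ln(r2/r1).
ln(r2/r1) = ln(135.9/14.7) = 2.2241.
Q/(2*pi*T) = 0.305 / (2*pi*0.0669) = 0.305 / 0.4203 = 0.7256.
s1 - s2 = 0.7256 * 2.2241 = 1.6138 m.

1.6138


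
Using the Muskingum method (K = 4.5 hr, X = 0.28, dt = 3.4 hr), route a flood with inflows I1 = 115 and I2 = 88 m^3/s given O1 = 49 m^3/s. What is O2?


Muskingum coefficients:
denom = 2*K*(1-X) + dt = 2*4.5*(1-0.28) + 3.4 = 9.88.
C0 = (dt - 2*K*X)/denom = (3.4 - 2*4.5*0.28)/9.88 = 0.0891.
C1 = (dt + 2*K*X)/denom = (3.4 + 2*4.5*0.28)/9.88 = 0.5992.
C2 = (2*K*(1-X) - dt)/denom = 0.3117.
O2 = C0*I2 + C1*I1 + C2*O1
   = 0.0891*88 + 0.5992*115 + 0.3117*49
   = 92.02 m^3/s.

92.02


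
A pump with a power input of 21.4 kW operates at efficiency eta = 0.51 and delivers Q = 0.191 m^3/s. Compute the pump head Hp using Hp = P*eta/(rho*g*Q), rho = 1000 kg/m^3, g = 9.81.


Pump head formula: Hp = P * eta / (rho * g * Q).
Numerator: P * eta = 21.4 * 1000 * 0.51 = 10914.0 W.
Denominator: rho * g * Q = 1000 * 9.81 * 0.191 = 1873.71.
Hp = 10914.0 / 1873.71 = 5.82 m.

5.82


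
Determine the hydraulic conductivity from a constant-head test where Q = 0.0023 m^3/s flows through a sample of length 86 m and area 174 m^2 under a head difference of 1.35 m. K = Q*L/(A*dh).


From K = Q*L / (A*dh):
Numerator: Q*L = 0.0023 * 86 = 0.1978.
Denominator: A*dh = 174 * 1.35 = 234.9.
K = 0.1978 / 234.9 = 0.000842 m/s.

0.000842


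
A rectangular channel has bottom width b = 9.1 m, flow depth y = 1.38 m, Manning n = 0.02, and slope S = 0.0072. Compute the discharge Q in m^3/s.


For a rectangular channel, the cross-sectional area A = b * y = 9.1 * 1.38 = 12.56 m^2.
The wetted perimeter P = b + 2y = 9.1 + 2*1.38 = 11.86 m.
Hydraulic radius R = A/P = 12.56/11.86 = 1.0589 m.
Velocity V = (1/n)*R^(2/3)*S^(1/2) = (1/0.02)*1.0589^(2/3)*0.0072^(1/2) = 4.4075 m/s.
Discharge Q = A * V = 12.56 * 4.4075 = 55.35 m^3/s.

55.35


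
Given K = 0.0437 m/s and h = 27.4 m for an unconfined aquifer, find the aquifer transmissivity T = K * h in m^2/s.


Transmissivity is defined as T = K * h.
T = 0.0437 * 27.4
  = 1.1974 m^2/s.

1.1974


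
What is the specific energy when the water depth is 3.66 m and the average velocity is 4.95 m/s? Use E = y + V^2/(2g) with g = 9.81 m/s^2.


Specific energy E = y + V^2/(2g).
Velocity head = V^2/(2g) = 4.95^2 / (2*9.81) = 24.5025 / 19.62 = 1.2489 m.
E = 3.66 + 1.2489 = 4.9089 m.

4.9089


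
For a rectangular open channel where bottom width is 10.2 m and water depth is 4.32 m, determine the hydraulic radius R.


For a rectangular section:
Flow area A = b * y = 10.2 * 4.32 = 44.06 m^2.
Wetted perimeter P = b + 2y = 10.2 + 2*4.32 = 18.84 m.
Hydraulic radius R = A/P = 44.06 / 18.84 = 2.3389 m.

2.3389


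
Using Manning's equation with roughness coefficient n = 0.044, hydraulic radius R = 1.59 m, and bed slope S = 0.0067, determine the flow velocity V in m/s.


Manning's equation gives V = (1/n) * R^(2/3) * S^(1/2).
First, compute R^(2/3) = 1.59^(2/3) = 1.3623.
Next, S^(1/2) = 0.0067^(1/2) = 0.081854.
Then 1/n = 1/0.044 = 22.73.
V = 22.73 * 1.3623 * 0.081854 = 2.5343 m/s.

2.5343


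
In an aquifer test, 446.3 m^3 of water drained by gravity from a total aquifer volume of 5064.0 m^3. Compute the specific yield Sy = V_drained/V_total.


Specific yield Sy = Volume drained / Total volume.
Sy = 446.3 / 5064.0
   = 0.0881.

0.0881


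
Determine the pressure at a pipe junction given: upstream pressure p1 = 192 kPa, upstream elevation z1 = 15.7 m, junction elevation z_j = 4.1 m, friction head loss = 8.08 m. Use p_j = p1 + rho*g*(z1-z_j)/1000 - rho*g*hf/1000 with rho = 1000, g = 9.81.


Junction pressure: p_j = p1 + rho*g*(z1 - z_j)/1000 - rho*g*hf/1000.
Elevation term = 1000*9.81*(15.7 - 4.1)/1000 = 113.796 kPa.
Friction term = 1000*9.81*8.08/1000 = 79.265 kPa.
p_j = 192 + 113.796 - 79.265 = 226.53 kPa.

226.53


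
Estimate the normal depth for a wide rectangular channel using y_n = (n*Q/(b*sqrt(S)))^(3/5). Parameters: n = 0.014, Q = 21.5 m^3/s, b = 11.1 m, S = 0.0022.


We use the wide-channel approximation y_n = (n*Q/(b*sqrt(S)))^(3/5).
sqrt(S) = sqrt(0.0022) = 0.046904.
Numerator: n*Q = 0.014 * 21.5 = 0.301.
Denominator: b*sqrt(S) = 11.1 * 0.046904 = 0.520634.
arg = 0.5781.
y_n = 0.5781^(3/5) = 0.7198 m.

0.7198


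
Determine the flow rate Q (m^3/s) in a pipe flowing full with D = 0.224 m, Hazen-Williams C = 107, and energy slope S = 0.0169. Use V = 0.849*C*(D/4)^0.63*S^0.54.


For a full circular pipe, R = D/4 = 0.224/4 = 0.056 m.
V = 0.849 * 107 * 0.056^0.63 * 0.0169^0.54
  = 0.849 * 107 * 0.162689 * 0.110423
  = 1.632 m/s.
Pipe area A = pi*D^2/4 = pi*0.224^2/4 = 0.0394 m^2.
Q = A * V = 0.0394 * 1.632 = 0.0643 m^3/s.

0.0643


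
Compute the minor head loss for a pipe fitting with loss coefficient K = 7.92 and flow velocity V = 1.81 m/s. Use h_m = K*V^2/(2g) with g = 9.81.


Minor loss formula: h_m = K * V^2/(2g).
V^2 = 1.81^2 = 3.2761.
V^2/(2g) = 3.2761 / 19.62 = 0.167 m.
h_m = 7.92 * 0.167 = 1.3225 m.

1.3225


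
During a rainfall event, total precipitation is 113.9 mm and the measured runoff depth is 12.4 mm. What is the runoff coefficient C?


The runoff coefficient C = runoff depth / rainfall depth.
C = 12.4 / 113.9
  = 0.1089.

0.1089


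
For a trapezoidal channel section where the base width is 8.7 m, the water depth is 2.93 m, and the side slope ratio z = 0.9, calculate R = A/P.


For a trapezoidal section with side slope z:
A = (b + z*y)*y = (8.7 + 0.9*2.93)*2.93 = 33.217 m^2.
P = b + 2*y*sqrt(1 + z^2) = 8.7 + 2*2.93*sqrt(1 + 0.9^2) = 16.584 m.
R = A/P = 33.217 / 16.584 = 2.003 m.

2.003


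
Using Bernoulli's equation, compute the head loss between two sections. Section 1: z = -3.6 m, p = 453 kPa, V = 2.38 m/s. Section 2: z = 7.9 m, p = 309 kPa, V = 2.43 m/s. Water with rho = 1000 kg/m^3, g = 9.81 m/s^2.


Total head at each section: H = z + p/(rho*g) + V^2/(2g).
H1 = -3.6 + 453*1000/(1000*9.81) + 2.38^2/(2*9.81)
   = -3.6 + 46.177 + 0.2887
   = 42.866 m.
H2 = 7.9 + 309*1000/(1000*9.81) + 2.43^2/(2*9.81)
   = 7.9 + 31.498 + 0.301
   = 39.699 m.
h_L = H1 - H2 = 42.866 - 39.699 = 3.167 m.

3.167


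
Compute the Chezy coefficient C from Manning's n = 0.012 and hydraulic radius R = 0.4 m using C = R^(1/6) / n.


The Chezy coefficient relates to Manning's n through C = R^(1/6) / n.
R^(1/6) = 0.4^(1/6) = 0.858374.
C = 0.858374 / 0.012 = 71.53 m^(1/2)/s.

71.53


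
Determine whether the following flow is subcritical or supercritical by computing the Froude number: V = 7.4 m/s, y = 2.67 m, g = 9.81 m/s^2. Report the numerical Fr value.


The Froude number is defined as Fr = V / sqrt(g*y).
g*y = 9.81 * 2.67 = 26.1927.
sqrt(g*y) = sqrt(26.1927) = 5.1179.
Fr = 7.4 / 5.1179 = 1.4459.
Since Fr > 1, the flow is supercritical.

1.4459


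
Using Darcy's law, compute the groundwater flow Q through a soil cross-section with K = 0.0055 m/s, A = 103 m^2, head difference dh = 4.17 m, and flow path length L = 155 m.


Darcy's law: Q = K * A * i, where i = dh/L.
Hydraulic gradient i = 4.17 / 155 = 0.026903.
Q = 0.0055 * 103 * 0.026903
  = 0.0152 m^3/s.

0.0152


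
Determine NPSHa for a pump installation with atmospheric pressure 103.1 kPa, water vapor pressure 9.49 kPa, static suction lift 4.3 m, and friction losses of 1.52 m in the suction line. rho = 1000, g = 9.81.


NPSHa = p_atm/(rho*g) - z_s - hf_s - p_vap/(rho*g).
p_atm/(rho*g) = 103.1*1000 / (1000*9.81) = 10.51 m.
p_vap/(rho*g) = 9.49*1000 / (1000*9.81) = 0.967 m.
NPSHa = 10.51 - 4.3 - 1.52 - 0.967
      = 3.72 m.

3.72


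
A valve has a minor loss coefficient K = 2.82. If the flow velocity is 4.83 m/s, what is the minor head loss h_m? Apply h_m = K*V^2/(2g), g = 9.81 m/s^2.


Minor loss formula: h_m = K * V^2/(2g).
V^2 = 4.83^2 = 23.3289.
V^2/(2g) = 23.3289 / 19.62 = 1.189 m.
h_m = 2.82 * 1.189 = 3.3531 m.

3.3531


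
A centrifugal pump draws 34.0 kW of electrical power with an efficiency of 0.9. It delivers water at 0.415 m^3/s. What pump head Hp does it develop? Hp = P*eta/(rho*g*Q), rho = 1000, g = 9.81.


Pump head formula: Hp = P * eta / (rho * g * Q).
Numerator: P * eta = 34.0 * 1000 * 0.9 = 30600.0 W.
Denominator: rho * g * Q = 1000 * 9.81 * 0.415 = 4071.15.
Hp = 30600.0 / 4071.15 = 7.52 m.

7.52


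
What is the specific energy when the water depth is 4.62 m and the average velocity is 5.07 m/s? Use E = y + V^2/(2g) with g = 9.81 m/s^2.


Specific energy E = y + V^2/(2g).
Velocity head = V^2/(2g) = 5.07^2 / (2*9.81) = 25.7049 / 19.62 = 1.3101 m.
E = 4.62 + 1.3101 = 5.9301 m.

5.9301
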